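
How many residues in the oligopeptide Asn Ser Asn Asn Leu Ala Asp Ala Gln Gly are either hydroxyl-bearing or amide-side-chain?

Hydroxyl-bearing: S, T, Y. Amide-side-chain: N, Q.
Hydroxyl-bearing residues here: Ser2 (1).
Amide-side-chain residues here: Asn1, Asn3, Asn4, Gln9 (4).
The two groups share no amino acid, so total = 1 + 4 = 5.

5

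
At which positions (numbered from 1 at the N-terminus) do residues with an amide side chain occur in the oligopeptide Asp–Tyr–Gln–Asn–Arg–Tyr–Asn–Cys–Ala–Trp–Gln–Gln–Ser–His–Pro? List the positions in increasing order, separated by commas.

3, 4, 7, 11, 12

Asparagine (N) and glutamine (Q) have uncharged amide side chains.
Matching residues: Gln3, Asn4, Asn7, Gln11, Gln12.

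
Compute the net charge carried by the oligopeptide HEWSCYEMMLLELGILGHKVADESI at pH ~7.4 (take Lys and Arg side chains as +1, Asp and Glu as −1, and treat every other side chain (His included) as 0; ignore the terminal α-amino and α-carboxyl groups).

-4

Positive (K, R): K19 → +1.
Negative (D, E): E2, E7, E12, D22, E23 → −5.
Net charge = (+1) + (−5) = −4.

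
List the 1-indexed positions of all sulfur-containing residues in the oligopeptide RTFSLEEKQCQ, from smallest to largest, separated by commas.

Cysteine (C, thiol) and methionine (M, thioether) are the two sulfur-containing amino acids.
Matching residues: C10.

10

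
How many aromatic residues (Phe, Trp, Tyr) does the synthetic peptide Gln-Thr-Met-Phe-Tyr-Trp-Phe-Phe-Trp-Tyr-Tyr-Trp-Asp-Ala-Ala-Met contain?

9

Matching residues: Phe4, Tyr5, Trp6, Phe7, Phe8, Trp9, Tyr10, Tyr11, Trp12.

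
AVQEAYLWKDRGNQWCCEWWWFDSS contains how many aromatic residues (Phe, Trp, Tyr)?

7

Matching residues: Y6, W8, W15, W19, W20, W21, F22.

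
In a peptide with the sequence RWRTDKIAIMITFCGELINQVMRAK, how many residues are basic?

5

The basic amino acids are Lys (K), Arg (R), and His (H).
Matching residues: R1, R3, K6, R23, K25.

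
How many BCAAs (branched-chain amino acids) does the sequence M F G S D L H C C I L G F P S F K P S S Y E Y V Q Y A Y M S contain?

V, L, and I make up the branched-chain aliphatic group.
Matching residues: L6, I10, L11, V24.

4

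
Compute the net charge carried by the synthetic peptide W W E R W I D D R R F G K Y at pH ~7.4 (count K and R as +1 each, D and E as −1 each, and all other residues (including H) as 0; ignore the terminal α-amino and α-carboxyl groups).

+1

Positive (K, R): R4, R9, R10, K13 → +4.
Negative (D, E): E3, D7, D8 → −3.
Net charge = (+4) + (−3) = +1.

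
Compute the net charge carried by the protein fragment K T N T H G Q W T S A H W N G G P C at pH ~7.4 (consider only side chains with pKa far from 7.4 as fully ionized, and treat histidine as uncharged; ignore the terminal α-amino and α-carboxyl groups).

+1

At pH ~7.4 the Lys and Arg side chains are protonated (+1), the Asp and Glu side chains are deprotonated (−1), and with His taken as neutral all other side chains carry no charge.
Positive (K, R): K1 → +1.
Negative (D, E): none → −0.
Net charge = (+1) + (−0) = +1.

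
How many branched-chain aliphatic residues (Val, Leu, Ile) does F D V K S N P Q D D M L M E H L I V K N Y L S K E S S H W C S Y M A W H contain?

6

Matching residues: V3, L12, L16, I17, V18, L22.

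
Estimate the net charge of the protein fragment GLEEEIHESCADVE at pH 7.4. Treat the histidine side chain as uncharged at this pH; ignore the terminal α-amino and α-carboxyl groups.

The side chains ionized at physiological pH are Lys/Arg (+1) and Asp/Glu (−1); with His treated as neutral, nothing else contributes.
Positive (K, R): none → +0.
Negative (D, E): E3, E4, E5, E8, D12, E14 → −6.
Net charge = (+0) + (−6) = −6.

-6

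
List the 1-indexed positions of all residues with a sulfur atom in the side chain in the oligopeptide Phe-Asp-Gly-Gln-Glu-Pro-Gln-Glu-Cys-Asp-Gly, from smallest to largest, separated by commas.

Cysteine (C, thiol) and methionine (M, thioether) are the two sulfur-containing amino acids.
Matching residues: Cys9.

9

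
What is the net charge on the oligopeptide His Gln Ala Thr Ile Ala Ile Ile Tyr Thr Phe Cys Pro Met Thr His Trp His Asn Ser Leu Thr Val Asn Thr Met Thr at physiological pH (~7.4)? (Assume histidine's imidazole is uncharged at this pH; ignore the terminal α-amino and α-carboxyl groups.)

Near pH 7.4, K and R contribute +1 each, D and E contribute −1 each, and every other side chain (His included, as stated) is uncharged.
Positive (K, R): none → +0.
Negative (D, E): none → −0.
Net charge = (+0) + (−0) = 0.

0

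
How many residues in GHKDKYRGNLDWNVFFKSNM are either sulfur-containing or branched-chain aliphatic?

3

Sulfur-containing: C, M. Branched-chain aliphatic: I, L, V.
Sulfur-containing residues here: M20 (1).
Branched-chain aliphatic residues here: L10, V14 (2).
The two groups share no amino acid, so total = 1 + 2 = 3.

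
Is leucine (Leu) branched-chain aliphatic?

Yes

V, L, and I make up the branched-chain aliphatic group.
Leucine is in this group.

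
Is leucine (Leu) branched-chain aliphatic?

Yes

Valine (V), leucine (L), and isoleucine (I) are the branched-chain amino acids.
Leucine is in this group.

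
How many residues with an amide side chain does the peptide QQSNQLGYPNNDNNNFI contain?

9

Asparagine (N) and glutamine (Q) have uncharged amide side chains.
Matching residues: Q1, Q2, N4, Q5, N10, N11, N13, N14, N15.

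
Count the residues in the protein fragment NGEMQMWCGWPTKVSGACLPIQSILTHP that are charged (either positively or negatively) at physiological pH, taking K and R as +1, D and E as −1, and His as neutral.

Charged side chains at pH ~7.4: K, R (positive); D, E (negative).
Matching residues: E3, K13.

2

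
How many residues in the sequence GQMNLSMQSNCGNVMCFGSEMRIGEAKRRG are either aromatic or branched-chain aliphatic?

Aromatic: F, W, Y. Branched-chain aliphatic: I, L, V.
Aromatic residues here: F17 (1).
Branched-chain aliphatic residues here: L5, V14, I23 (3).
The two groups share no amino acid, so total = 1 + 3 = 4.

4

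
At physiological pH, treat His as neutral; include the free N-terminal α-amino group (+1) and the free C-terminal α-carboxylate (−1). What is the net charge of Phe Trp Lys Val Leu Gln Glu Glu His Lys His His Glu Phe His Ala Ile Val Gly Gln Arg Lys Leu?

The side chains ionized at physiological pH are Lys/Arg (+1) and Asp/Glu (−1); with His treated as neutral, nothing else contributes.
Positive (K, R): Lys3, Lys10, Arg21, Lys22 → +4.
Negative (D, E): Glu7, Glu8, Glu13 → −3.
The N-terminus (+1) and C-terminus (−1) cancel.
Net charge = (+4) + (−3) = +1.

+1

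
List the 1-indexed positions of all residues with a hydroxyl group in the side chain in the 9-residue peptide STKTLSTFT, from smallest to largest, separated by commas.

1, 2, 4, 6, 7, 9

S, T, and Y are the three residues with a side-chain hydroxyl.
Matching residues: S1, T2, T4, S6, T7, T9.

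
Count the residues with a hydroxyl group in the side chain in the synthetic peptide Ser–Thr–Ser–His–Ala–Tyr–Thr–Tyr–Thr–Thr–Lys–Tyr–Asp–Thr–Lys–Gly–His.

The –OH-bearing residues are Ser, Thr (aliphatic alcohols), and Tyr (phenol).
Matching residues: Ser1, Thr2, Ser3, Tyr6, Thr7, Tyr8, Thr9, Thr10, Tyr12, Thr14.

10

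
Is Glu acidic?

Yes

The acidic residues are Asp (D) and Glu (E), whose side chains end in a carboxylate group.
Glutamate is in this group.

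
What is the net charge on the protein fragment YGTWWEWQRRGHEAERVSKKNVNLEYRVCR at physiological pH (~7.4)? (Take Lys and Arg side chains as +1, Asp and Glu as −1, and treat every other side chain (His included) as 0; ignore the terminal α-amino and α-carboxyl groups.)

+3

Positive (K, R): R9, R10, R16, K19, K20, R27, R30 → +7.
Negative (D, E): E6, E13, E15, E25 → −4.
Net charge = (+7) + (−4) = +3.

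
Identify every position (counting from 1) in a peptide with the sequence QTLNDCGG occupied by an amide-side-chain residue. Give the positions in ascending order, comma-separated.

Only N (asparagine) and Q (glutamine) carry a side-chain carboxamide.
Matching residues: Q1, N4.

1, 4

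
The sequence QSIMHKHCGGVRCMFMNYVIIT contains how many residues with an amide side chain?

2

Only N (asparagine) and Q (glutamine) carry a side-chain carboxamide.
Matching residues: Q1, N17.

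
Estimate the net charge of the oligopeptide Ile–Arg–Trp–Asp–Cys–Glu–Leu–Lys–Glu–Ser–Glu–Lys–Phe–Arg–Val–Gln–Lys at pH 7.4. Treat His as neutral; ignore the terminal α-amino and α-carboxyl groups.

The side chains ionized at physiological pH are Lys/Arg (+1) and Asp/Glu (−1); with His treated as neutral, nothing else contributes.
Positive (K, R): Arg2, Lys8, Lys12, Arg14, Lys17 → +5.
Negative (D, E): Asp4, Glu6, Glu9, Glu11 → −4.
Net charge = (+5) + (−4) = +1.

+1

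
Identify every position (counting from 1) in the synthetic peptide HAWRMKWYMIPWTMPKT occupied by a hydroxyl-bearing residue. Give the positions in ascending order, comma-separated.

8, 13, 17

The –OH-bearing residues are Ser, Thr (aliphatic alcohols), and Tyr (phenol).
Matching residues: Y8, T13, T17.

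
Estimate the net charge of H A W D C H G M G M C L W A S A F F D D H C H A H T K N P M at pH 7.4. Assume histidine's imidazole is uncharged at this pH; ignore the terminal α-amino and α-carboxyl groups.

-2

The side chains ionized at physiological pH are Lys/Arg (+1) and Asp/Glu (−1); with His treated as neutral, nothing else contributes.
Positive (K, R): K27 → +1.
Negative (D, E): D4, D19, D20 → −3.
Net charge = (+1) + (−3) = −2.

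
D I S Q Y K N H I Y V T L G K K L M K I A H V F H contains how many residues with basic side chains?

Lysine (K), arginine (R), and histidine (H) have basic, nitrogen-containing side chains.
Matching residues: K6, H8, K15, K16, K19, H22, H25.

7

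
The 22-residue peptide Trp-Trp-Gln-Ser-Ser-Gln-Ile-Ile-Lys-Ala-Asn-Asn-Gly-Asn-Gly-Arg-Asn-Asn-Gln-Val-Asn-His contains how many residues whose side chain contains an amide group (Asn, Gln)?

9

Matching residues: Gln3, Gln6, Asn11, Asn12, Asn14, Asn17, Asn18, Gln19, Asn21.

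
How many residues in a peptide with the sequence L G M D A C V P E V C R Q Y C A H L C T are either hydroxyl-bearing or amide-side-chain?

3

Hydroxyl-bearing: S, T, Y. Amide-side-chain: N, Q.
Hydroxyl-bearing residues here: Y14, T20 (2).
Amide-side-chain residues here: Q13 (1).
The two groups share no amino acid, so total = 2 + 1 = 3.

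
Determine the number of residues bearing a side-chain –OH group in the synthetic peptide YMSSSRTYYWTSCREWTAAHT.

11

S, T, and Y are the three residues with a side-chain hydroxyl.
Matching residues: Y1, S3, S4, S5, T7, Y8, Y9, T11, S12, T17, T21.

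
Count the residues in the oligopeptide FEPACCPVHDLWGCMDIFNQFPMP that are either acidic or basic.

4

Acidic: D, E. Basic: H, K, R.
Acidic residues here: E2, D10, D16 (3).
Basic residues here: H9 (1).
The two groups share no amino acid, so total = 3 + 1 = 4.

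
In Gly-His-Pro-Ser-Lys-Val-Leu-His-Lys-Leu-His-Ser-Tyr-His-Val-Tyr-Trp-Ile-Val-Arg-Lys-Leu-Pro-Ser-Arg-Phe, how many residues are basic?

9

K, R, and H are the three residues with basic side chains (ε-amine, guanidinium, and imidazole respectively).
Matching residues: His2, Lys5, His8, Lys9, His11, His14, Arg20, Lys21, Arg25.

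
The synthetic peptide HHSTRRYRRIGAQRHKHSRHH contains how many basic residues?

K, R, and H are the three residues with basic side chains (ε-amine, guanidinium, and imidazole respectively).
Matching residues: H1, H2, R5, R6, R8, R9, R14, H15, K16, H17, R19, H20, H21.

13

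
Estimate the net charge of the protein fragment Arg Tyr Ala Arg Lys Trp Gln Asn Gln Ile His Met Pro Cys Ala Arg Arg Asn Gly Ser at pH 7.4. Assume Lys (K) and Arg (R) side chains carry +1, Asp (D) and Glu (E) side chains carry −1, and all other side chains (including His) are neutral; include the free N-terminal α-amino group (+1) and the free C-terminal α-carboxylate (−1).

Positive (K, R): Arg1, Arg4, Lys5, Arg16, Arg17 → +5.
Negative (D, E): none → −0.
The N-terminus (+1) and C-terminus (−1) cancel.
Net charge = (+5) + (−0) = +5.

+5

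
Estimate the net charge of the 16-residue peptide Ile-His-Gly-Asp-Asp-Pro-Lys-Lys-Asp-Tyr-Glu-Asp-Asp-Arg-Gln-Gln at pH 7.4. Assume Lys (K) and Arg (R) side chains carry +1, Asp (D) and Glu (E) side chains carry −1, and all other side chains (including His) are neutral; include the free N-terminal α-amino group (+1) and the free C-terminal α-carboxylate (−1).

Positive (K, R): Lys7, Lys8, Arg14 → +3.
Negative (D, E): Asp4, Asp5, Asp9, Glu11, Asp12, Asp13 → −6.
The N-terminus (+1) and C-terminus (−1) cancel.
Net charge = (+3) + (−6) = −3.

-3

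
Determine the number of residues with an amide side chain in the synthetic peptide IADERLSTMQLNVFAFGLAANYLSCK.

3

Asparagine (N) and glutamine (Q) have uncharged amide side chains.
Matching residues: Q10, N12, N21.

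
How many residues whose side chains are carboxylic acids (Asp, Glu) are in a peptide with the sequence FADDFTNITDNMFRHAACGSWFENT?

Matching residues: D3, D4, D10, E23.

4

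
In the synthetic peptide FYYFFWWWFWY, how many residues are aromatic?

Phenylalanine (F), tryptophan (W), and tyrosine (Y) have aromatic ring side chains.
Matching residues: F1, Y2, Y3, F4, F5, W6, W7, W8, F9, W10, Y11.

11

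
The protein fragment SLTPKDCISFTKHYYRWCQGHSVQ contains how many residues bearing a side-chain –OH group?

7

The –OH-bearing residues are Ser, Thr (aliphatic alcohols), and Tyr (phenol).
Matching residues: S1, T3, S9, T11, Y14, Y15, S22.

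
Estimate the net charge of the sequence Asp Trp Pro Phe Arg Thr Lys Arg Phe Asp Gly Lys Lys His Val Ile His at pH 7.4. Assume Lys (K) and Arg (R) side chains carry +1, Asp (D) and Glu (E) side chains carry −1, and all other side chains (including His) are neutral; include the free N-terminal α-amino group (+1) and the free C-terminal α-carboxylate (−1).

+3

Positive (K, R): Arg5, Lys7, Arg8, Lys12, Lys13 → +5.
Negative (D, E): Asp1, Asp10 → −2.
The N-terminus (+1) and C-terminus (−1) cancel.
Net charge = (+5) + (−2) = +3.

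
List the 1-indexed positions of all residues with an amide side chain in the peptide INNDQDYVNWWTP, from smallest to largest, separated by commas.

Only N (asparagine) and Q (glutamine) carry a side-chain carboxamide.
Matching residues: N2, N3, Q5, N9.

2, 3, 5, 9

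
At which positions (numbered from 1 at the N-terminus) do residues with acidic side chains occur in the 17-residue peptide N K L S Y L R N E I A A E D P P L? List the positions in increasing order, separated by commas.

Aspartate (D) and glutamate (E) have carboxylic-acid side chains and are the acidic amino acids.
Matching residues: E9, E13, D14.

9, 13, 14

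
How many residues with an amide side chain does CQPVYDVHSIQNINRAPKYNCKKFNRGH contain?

The amide-side-chain residues are Asn (N) and Gln (Q).
Matching residues: Q2, Q11, N12, N14, N20, N25.

6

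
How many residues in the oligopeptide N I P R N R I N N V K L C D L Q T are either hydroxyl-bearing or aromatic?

1

Hydroxyl-bearing: S, T, Y. Aromatic: F, W, Y.
Hydroxyl-bearing residues here: T17 (1).
Aromatic residues here: none (0).
(Y belongs to both groups, but none appear in this sequence.) Total = 1 + 0 = 1.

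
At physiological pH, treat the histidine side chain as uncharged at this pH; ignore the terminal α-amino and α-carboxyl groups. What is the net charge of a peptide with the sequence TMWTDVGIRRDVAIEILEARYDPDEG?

-4

Near pH 7.4, K and R contribute +1 each, D and E contribute −1 each, and every other side chain (His included, as stated) is uncharged.
Positive (K, R): R9, R10, R20 → +3.
Negative (D, E): D5, D11, E15, E18, D22, D24, E25 → −7.
Net charge = (+3) + (−7) = −4.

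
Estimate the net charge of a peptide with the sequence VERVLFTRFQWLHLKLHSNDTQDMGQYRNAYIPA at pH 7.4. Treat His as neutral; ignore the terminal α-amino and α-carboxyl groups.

+1

The side chains ionized at physiological pH are Lys/Arg (+1) and Asp/Glu (−1); with His treated as neutral, nothing else contributes.
Positive (K, R): R3, R8, K15, R28 → +4.
Negative (D, E): E2, D20, D23 → −3.
Net charge = (+4) + (−3) = +1.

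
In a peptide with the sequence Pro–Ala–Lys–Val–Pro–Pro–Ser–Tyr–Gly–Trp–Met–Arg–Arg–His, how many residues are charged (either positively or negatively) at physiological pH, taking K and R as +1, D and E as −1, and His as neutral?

Charged side chains at pH ~7.4: K, R (positive); D, E (negative).
Matching residues: Lys3, Arg12, Arg13.

3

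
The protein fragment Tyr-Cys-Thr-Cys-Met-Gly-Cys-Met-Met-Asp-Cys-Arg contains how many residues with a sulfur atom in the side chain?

The sulfur-bearing residues are cysteine (–SH) and methionine (–S–CH₃).
Matching residues: Cys2, Cys4, Met5, Cys7, Met8, Met9, Cys11.

7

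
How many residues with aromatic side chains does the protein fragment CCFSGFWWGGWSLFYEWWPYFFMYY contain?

Phenylalanine (F), tryptophan (W), and tyrosine (Y) have aromatic ring side chains.
Matching residues: F3, F6, W7, W8, W11, F14, Y15, W17, W18, Y20, F21, F22, Y24, Y25.

14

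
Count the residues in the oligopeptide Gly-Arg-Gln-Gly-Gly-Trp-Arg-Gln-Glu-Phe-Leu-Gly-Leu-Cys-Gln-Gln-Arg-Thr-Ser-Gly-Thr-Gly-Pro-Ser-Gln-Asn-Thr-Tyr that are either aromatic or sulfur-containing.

Aromatic: F, W, Y. Sulfur-containing: C, M.
Aromatic residues here: Trp6, Phe10, Tyr28 (3).
Sulfur-containing residues here: Cys14 (1).
The two groups share no amino acid, so total = 3 + 1 = 4.

4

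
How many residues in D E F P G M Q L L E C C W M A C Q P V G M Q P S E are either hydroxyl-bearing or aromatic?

Hydroxyl-bearing: S, T, Y. Aromatic: F, W, Y.
Hydroxyl-bearing residues here: S24 (1).
Aromatic residues here: F3, W13 (2).
(Y belongs to both groups, but none appear in this sequence.) Total = 1 + 2 = 3.

3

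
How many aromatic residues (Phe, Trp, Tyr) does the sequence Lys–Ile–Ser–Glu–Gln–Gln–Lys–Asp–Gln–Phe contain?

1

Matching residues: Phe10.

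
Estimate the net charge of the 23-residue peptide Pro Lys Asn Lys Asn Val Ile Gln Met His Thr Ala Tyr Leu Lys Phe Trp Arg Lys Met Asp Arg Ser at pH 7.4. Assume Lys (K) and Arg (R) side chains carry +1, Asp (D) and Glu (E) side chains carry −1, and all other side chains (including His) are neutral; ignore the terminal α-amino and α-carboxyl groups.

Positive (K, R): Lys2, Lys4, Lys15, Arg18, Lys19, Arg22 → +6.
Negative (D, E): Asp21 → −1.
Net charge = (+6) + (−1) = +5.

+5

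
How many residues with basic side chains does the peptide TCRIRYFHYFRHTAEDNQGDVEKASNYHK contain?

Lysine (K), arginine (R), and histidine (H) have basic, nitrogen-containing side chains.
Matching residues: R3, R5, H8, R11, H12, K23, H28, K29.

8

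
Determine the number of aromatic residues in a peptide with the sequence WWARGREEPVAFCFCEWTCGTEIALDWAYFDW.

9

The aromatic amino acids are Phe (F, benzyl), Trp (W, indole), and Tyr (Y, phenol).
Matching residues: W1, W2, F12, F14, W17, W27, Y29, F30, W32.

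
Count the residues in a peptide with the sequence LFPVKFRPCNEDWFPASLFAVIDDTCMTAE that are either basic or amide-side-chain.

3

Basic: H, K, R. Amide-side-chain: N, Q.
Basic residues here: K5, R7 (2).
Amide-side-chain residues here: N10 (1).
The two groups share no amino acid, so total = 2 + 1 = 3.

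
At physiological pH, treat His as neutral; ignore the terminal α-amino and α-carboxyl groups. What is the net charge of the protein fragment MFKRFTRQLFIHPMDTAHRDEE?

0

Near pH 7.4, K and R contribute +1 each, D and E contribute −1 each, and every other side chain (His included, as stated) is uncharged.
Positive (K, R): K3, R4, R7, R19 → +4.
Negative (D, E): D15, D20, E21, E22 → −4.
Net charge = (+4) + (−4) = 0.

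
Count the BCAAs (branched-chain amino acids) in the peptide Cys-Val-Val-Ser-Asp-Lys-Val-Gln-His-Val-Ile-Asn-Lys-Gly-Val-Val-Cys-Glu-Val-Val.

9

V, L, and I make up the branched-chain aliphatic group.
Matching residues: Val2, Val3, Val7, Val10, Ile11, Val15, Val16, Val19, Val20.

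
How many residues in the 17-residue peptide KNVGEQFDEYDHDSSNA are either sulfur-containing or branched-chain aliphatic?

1

Sulfur-containing: C, M. Branched-chain aliphatic: I, L, V.
Sulfur-containing residues here: none (0).
Branched-chain aliphatic residues here: V3 (1).
The two groups share no amino acid, so total = 0 + 1 = 1.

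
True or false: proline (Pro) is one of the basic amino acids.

False

Lysine (K), arginine (R), and histidine (H) have basic, nitrogen-containing side chains.
Proline is not in this group.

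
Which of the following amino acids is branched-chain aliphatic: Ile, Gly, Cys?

Ile

Valine (V), leucine (L), and isoleucine (I) are the branched-chain amino acids.
Of the listed options, only Ile belongs to this group.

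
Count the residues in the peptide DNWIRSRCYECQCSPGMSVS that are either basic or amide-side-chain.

Basic: H, K, R. Amide-side-chain: N, Q.
Basic residues here: R5, R7 (2).
Amide-side-chain residues here: N2, Q12 (2).
The two groups share no amino acid, so total = 2 + 2 = 4.

4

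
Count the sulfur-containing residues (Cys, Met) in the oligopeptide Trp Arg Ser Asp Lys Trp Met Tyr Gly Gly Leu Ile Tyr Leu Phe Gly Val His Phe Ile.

Matching residues: Met7.

1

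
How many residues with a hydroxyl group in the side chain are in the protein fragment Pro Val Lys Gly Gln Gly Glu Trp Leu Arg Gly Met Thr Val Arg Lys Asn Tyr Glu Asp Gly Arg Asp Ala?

The –OH-bearing residues are Ser, Thr (aliphatic alcohols), and Tyr (phenol).
Matching residues: Thr13, Tyr18.

2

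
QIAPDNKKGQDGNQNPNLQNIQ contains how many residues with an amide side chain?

Asparagine (N) and glutamine (Q) have uncharged amide side chains.
Matching residues: Q1, N6, Q10, N13, Q14, N15, N17, Q19, N20, Q22.

10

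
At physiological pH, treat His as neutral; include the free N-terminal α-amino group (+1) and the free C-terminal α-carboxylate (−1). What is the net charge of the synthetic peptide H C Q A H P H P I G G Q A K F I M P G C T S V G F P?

+1

The side chains ionized at physiological pH are Lys/Arg (+1) and Asp/Glu (−1); with His treated as neutral, nothing else contributes.
Positive (K, R): K14 → +1.
Negative (D, E): none → −0.
The N-terminus (+1) and C-terminus (−1) cancel.
Net charge = (+1) + (−0) = +1.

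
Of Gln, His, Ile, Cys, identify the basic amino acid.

His

Lysine (K), arginine (R), and histidine (H) have basic, nitrogen-containing side chains.
Of the listed options, only His belongs to this group.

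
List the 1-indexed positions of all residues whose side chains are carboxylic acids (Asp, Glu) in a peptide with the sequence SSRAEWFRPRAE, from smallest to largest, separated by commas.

5, 12

Matching residues: E5, E12.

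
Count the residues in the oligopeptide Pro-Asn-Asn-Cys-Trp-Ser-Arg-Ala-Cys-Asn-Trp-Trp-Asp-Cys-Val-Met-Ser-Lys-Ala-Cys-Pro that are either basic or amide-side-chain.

Basic: H, K, R. Amide-side-chain: N, Q.
Basic residues here: Arg7, Lys18 (2).
Amide-side-chain residues here: Asn2, Asn3, Asn10 (3).
The two groups share no amino acid, so total = 2 + 3 = 5.

5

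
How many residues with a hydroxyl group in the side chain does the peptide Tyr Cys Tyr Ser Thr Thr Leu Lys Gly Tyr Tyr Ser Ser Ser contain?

10

S, T, and Y are the three residues with a side-chain hydroxyl.
Matching residues: Tyr1, Tyr3, Ser4, Thr5, Thr6, Tyr10, Tyr11, Ser12, Ser13, Ser14.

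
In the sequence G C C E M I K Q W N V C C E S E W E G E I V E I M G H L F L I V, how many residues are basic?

2

The basic amino acids are Lys (K), Arg (R), and His (H).
Matching residues: K7, H27.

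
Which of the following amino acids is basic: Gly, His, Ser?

His

The basic amino acids are Lys (K), Arg (R), and His (H).
Of the listed options, only His belongs to this group.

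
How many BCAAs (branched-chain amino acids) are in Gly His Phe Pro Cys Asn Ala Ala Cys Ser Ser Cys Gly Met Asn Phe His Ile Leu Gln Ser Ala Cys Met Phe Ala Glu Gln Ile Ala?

3

Valine (V), leucine (L), and isoleucine (I) are the branched-chain amino acids.
Matching residues: Ile18, Leu19, Ile29.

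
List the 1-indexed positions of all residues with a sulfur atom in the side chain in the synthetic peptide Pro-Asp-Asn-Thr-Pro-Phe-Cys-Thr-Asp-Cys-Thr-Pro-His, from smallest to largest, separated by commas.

7, 10

The sulfur-bearing residues are cysteine (–SH) and methionine (–S–CH₃).
Matching residues: Cys7, Cys10.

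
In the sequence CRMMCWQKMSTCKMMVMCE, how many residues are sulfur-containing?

10

The sulfur-bearing residues are cysteine (–SH) and methionine (–S–CH₃).
Matching residues: C1, M3, M4, C5, M9, C12, M14, M15, M17, C18.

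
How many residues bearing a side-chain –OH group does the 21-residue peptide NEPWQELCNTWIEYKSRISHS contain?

The –OH-bearing residues are Ser, Thr (aliphatic alcohols), and Tyr (phenol).
Matching residues: T10, Y14, S16, S19, S21.

5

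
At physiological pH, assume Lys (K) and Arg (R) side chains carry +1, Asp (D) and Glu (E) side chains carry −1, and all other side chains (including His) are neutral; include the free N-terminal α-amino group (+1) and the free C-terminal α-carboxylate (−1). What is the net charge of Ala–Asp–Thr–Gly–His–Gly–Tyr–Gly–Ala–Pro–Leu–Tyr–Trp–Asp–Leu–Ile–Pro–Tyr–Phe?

-2

Positive (K, R): none → +0.
Negative (D, E): Asp2, Asp14 → −2.
The N-terminus (+1) and C-terminus (−1) cancel.
Net charge = (+0) + (−2) = −2.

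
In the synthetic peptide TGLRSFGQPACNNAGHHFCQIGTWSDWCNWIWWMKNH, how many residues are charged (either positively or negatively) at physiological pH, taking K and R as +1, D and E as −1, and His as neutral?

3

Charged side chains at pH ~7.4: K, R (positive); D, E (negative).
Matching residues: R4, D26, K35.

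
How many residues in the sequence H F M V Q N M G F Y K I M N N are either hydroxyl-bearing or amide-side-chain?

5

Hydroxyl-bearing: S, T, Y. Amide-side-chain: N, Q.
Hydroxyl-bearing residues here: Y10 (1).
Amide-side-chain residues here: Q5, N6, N14, N15 (4).
The two groups share no amino acid, so total = 1 + 4 = 5.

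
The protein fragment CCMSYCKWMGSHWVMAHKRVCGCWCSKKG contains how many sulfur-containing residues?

9

Cysteine (C, thiol) and methionine (M, thioether) are the two sulfur-containing amino acids.
Matching residues: C1, C2, M3, C6, M9, M15, C21, C23, C25.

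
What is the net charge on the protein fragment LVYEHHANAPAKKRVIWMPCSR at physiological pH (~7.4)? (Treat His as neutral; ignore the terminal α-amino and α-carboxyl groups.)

+3

Near pH 7.4, K and R contribute +1 each, D and E contribute −1 each, and every other side chain (His included, as stated) is uncharged.
Positive (K, R): K12, K13, R14, R22 → +4.
Negative (D, E): E4 → −1.
Net charge = (+4) + (−1) = +3.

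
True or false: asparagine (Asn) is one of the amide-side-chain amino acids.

Asparagine (N) and glutamine (Q) have uncharged amide side chains.
Asparagine is in this group.

True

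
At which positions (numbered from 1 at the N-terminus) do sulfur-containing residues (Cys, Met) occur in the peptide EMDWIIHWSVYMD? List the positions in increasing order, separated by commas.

2, 12

Matching residues: M2, M12.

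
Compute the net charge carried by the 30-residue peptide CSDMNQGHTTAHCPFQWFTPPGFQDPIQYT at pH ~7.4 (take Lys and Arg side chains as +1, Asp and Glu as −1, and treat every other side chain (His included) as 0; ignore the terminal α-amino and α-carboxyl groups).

-2

Positive (K, R): none → +0.
Negative (D, E): D3, D25 → −2.
Net charge = (+0) + (−2) = −2.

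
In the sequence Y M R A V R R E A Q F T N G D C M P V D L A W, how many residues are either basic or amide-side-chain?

Basic: H, K, R. Amide-side-chain: N, Q.
Basic residues here: R3, R6, R7 (3).
Amide-side-chain residues here: Q10, N13 (2).
The two groups share no amino acid, so total = 3 + 2 = 5.

5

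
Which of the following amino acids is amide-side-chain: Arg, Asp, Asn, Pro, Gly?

Asn

Asparagine (N) and glutamine (Q) have uncharged amide side chains.
Of the listed options, only Asn belongs to this group.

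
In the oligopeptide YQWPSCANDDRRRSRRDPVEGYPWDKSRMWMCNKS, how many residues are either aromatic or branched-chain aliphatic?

Aromatic: F, W, Y. Branched-chain aliphatic: I, L, V.
Aromatic residues here: Y1, W3, Y22, W24, W30 (5).
Branched-chain aliphatic residues here: V19 (1).
The two groups share no amino acid, so total = 5 + 1 = 6.

6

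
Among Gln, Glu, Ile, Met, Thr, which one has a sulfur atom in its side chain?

Cysteine (C, thiol) and methionine (M, thioether) are the two sulfur-containing amino acids.
Of the listed options, only Met belongs to this group.

Met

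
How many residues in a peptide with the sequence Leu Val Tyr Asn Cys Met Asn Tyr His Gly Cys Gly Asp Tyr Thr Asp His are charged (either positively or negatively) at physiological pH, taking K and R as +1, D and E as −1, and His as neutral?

2

Charged side chains at pH ~7.4: K, R (positive); D, E (negative).
Matching residues: Asp13, Asp16.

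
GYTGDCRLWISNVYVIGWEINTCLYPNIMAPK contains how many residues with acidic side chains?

Aspartate (D) and glutamate (E) have carboxylic-acid side chains and are the acidic amino acids.
Matching residues: D5, E19.

2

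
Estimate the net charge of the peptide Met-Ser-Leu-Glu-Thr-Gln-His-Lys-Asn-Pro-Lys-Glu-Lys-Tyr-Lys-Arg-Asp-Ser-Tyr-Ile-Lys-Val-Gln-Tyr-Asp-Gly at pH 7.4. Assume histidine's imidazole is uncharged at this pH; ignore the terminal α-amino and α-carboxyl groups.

Near pH 7.4, K and R contribute +1 each, D and E contribute −1 each, and every other side chain (His included, as stated) is uncharged.
Positive (K, R): Lys8, Lys11, Lys13, Lys15, Arg16, Lys21 → +6.
Negative (D, E): Glu4, Glu12, Asp17, Asp25 → −4.
Net charge = (+6) + (−4) = +2.

+2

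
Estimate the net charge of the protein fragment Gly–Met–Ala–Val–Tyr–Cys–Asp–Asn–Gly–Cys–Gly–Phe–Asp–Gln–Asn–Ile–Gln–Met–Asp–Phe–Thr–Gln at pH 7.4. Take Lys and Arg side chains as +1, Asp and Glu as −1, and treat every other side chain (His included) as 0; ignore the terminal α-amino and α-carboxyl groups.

-3

Positive (K, R): none → +0.
Negative (D, E): Asp7, Asp13, Asp19 → −3.
Net charge = (+0) + (−3) = −3.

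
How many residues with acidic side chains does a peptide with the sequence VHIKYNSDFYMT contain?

Only D (aspartate) and E (glutamate) carry a side-chain carboxylic acid.
Matching residues: D8.

1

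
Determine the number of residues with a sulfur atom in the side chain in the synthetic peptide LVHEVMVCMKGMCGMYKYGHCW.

7

The sulfur-bearing residues are cysteine (–SH) and methionine (–S–CH₃).
Matching residues: M6, C8, M9, M12, C13, M15, C21.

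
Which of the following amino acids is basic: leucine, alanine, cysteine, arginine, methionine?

The basic amino acids are Lys (K), Arg (R), and His (H).
Of the listed options, only arginine belongs to this group.

arginine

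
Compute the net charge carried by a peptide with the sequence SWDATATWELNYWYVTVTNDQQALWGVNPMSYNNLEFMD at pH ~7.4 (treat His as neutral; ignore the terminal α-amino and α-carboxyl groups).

-5

The side chains ionized at physiological pH are Lys/Arg (+1) and Asp/Glu (−1); with His treated as neutral, nothing else contributes.
Positive (K, R): none → +0.
Negative (D, E): D3, E9, D20, E36, D39 → −5.
Net charge = (+0) + (−5) = −5.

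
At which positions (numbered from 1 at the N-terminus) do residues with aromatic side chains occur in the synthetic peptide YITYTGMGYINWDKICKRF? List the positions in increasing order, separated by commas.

1, 4, 9, 12, 19

F, W, and Y each carry an aromatic ring on the side chain.
Matching residues: Y1, Y4, Y9, W12, F19.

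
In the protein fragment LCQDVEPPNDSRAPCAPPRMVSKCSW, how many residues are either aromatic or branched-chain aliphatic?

Aromatic: F, W, Y. Branched-chain aliphatic: I, L, V.
Aromatic residues here: W26 (1).
Branched-chain aliphatic residues here: L1, V5, V21 (3).
The two groups share no amino acid, so total = 1 + 3 = 4.

4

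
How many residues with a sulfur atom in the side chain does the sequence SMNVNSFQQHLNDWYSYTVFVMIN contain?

Only Cys (C) and Met (M) have a sulfur atom in the side chain.
Matching residues: M2, M22.

2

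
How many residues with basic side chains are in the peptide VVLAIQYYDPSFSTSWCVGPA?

The basic amino acids are Lys (K), Arg (R), and His (H).
None of the 21 residues belong to this group.

0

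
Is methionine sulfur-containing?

Only Cys (C) and Met (M) have a sulfur atom in the side chain.
Methionine is in this group.

Yes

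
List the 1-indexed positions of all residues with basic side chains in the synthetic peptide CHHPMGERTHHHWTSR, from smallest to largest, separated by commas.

2, 3, 8, 10, 11, 12, 16

Lysine (K), arginine (R), and histidine (H) have basic, nitrogen-containing side chains.
Matching residues: H2, H3, R8, H10, H11, H12, R16.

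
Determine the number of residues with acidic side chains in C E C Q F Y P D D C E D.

5

The acidic residues are Asp (D) and Glu (E), whose side chains end in a carboxylate group.
Matching residues: E2, D8, D9, E11, D12.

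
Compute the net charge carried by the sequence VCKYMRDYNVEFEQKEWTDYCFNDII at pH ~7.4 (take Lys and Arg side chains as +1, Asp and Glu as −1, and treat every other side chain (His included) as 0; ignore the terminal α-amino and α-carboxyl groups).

Positive (K, R): K3, R6, K15 → +3.
Negative (D, E): D7, E11, E13, E16, D19, D24 → −6.
Net charge = (+3) + (−6) = −3.

-3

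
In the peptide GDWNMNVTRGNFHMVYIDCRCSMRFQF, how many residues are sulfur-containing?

5

Only Cys (C) and Met (M) have a sulfur atom in the side chain.
Matching residues: M5, M14, C19, C21, M23.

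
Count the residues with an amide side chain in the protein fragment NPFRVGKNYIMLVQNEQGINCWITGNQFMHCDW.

The amide-side-chain residues are Asn (N) and Gln (Q).
Matching residues: N1, N8, Q14, N15, Q17, N20, N26, Q27.

8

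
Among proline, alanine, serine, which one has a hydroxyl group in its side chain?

Serine (S), threonine (T), and tyrosine (Y) each carry a hydroxyl group on the side chain.
Of the listed options, only serine belongs to this group.

serine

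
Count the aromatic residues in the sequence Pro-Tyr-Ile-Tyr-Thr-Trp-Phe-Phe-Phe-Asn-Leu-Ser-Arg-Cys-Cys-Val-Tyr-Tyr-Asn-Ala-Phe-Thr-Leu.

F, W, and Y each carry an aromatic ring on the side chain.
Matching residues: Tyr2, Tyr4, Trp6, Phe7, Phe8, Phe9, Tyr17, Tyr18, Phe21.

9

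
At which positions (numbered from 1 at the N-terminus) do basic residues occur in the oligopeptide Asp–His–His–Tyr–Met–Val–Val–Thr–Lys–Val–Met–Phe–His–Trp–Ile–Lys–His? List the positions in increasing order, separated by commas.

2, 3, 9, 13, 16, 17

The basic amino acids are Lys (K), Arg (R), and His (H).
Matching residues: His2, His3, Lys9, His13, Lys16, His17.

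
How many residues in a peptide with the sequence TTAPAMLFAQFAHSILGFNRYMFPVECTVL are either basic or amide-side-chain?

Basic: H, K, R. Amide-side-chain: N, Q.
Basic residues here: H13, R20 (2).
Amide-side-chain residues here: Q10, N19 (2).
The two groups share no amino acid, so total = 2 + 2 = 4.

4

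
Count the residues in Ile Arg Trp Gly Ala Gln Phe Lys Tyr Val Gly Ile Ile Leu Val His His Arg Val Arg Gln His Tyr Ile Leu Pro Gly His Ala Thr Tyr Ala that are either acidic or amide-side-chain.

2

Acidic: D, E. Amide-side-chain: N, Q.
Acidic residues here: none (0).
Amide-side-chain residues here: Gln6, Gln21 (2).
The two groups share no amino acid, so total = 0 + 2 = 2.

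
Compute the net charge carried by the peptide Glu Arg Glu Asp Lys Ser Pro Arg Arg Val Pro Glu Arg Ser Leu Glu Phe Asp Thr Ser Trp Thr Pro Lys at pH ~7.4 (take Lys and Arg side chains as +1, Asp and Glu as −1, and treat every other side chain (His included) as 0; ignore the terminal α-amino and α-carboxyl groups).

Positive (K, R): Arg2, Lys5, Arg8, Arg9, Arg13, Lys24 → +6.
Negative (D, E): Glu1, Glu3, Asp4, Glu12, Glu16, Asp18 → −6.
Net charge = (+6) + (−6) = 0.

0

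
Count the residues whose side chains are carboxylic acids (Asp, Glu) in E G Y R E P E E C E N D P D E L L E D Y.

Matching residues: E1, E5, E7, E8, E10, D12, D14, E15, E18, D19.

10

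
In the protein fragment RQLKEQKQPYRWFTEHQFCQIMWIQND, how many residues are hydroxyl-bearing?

S, T, and Y are the three residues with a side-chain hydroxyl.
Matching residues: Y10, T14.

2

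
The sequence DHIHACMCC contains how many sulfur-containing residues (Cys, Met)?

Matching residues: C6, M7, C8, C9.

4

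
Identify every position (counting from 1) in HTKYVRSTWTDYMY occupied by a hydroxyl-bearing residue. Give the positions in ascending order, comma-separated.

S, T, and Y are the three residues with a side-chain hydroxyl.
Matching residues: T2, Y4, S7, T8, T10, Y12, Y14.

2, 4, 7, 8, 10, 12, 14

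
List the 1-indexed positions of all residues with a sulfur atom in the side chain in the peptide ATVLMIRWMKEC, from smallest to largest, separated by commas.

5, 9, 12

Only Cys (C) and Met (M) have a sulfur atom in the side chain.
Matching residues: M5, M9, C12.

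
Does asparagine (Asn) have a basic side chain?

Lysine (K), arginine (R), and histidine (H) have basic, nitrogen-containing side chains.
Asparagine is not in this group.

No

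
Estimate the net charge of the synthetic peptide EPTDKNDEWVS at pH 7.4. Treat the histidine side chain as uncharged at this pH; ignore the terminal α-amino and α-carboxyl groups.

-3

Near pH 7.4, K and R contribute +1 each, D and E contribute −1 each, and every other side chain (His included, as stated) is uncharged.
Positive (K, R): K5 → +1.
Negative (D, E): E1, D4, D7, E8 → −4.
Net charge = (+1) + (−4) = −3.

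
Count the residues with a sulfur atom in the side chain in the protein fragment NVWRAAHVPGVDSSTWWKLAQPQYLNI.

The sulfur-bearing residues are cysteine (–SH) and methionine (–S–CH₃).
None of the 27 residues belong to this group.

0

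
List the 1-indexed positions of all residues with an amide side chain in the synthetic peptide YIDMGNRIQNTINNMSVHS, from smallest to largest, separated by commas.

Asparagine (N) and glutamine (Q) have uncharged amide side chains.
Matching residues: N6, Q9, N10, N13, N14.

6, 9, 10, 13, 14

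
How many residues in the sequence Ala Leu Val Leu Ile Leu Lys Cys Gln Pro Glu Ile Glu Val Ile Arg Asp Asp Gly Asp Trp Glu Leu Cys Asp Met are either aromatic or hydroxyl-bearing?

1

Aromatic: F, W, Y. Hydroxyl-bearing: S, T, Y.
Aromatic residues here: Trp21 (1).
Hydroxyl-bearing residues here: none (0).
(Y belongs to both groups, but none appear in this sequence.) Total = 1 + 0 = 1.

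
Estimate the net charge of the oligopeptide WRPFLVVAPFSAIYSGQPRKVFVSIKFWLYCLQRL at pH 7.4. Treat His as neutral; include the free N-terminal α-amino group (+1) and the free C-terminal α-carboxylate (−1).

The side chains ionized at physiological pH are Lys/Arg (+1) and Asp/Glu (−1); with His treated as neutral, nothing else contributes.
Positive (K, R): R2, R19, K20, K26, R34 → +5.
Negative (D, E): none → −0.
The N-terminus (+1) and C-terminus (−1) cancel.
Net charge = (+5) + (−0) = +5.

+5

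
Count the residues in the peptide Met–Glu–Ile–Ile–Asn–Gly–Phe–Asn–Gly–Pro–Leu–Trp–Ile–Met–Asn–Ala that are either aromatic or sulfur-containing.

Aromatic: F, W, Y. Sulfur-containing: C, M.
Aromatic residues here: Phe7, Trp12 (2).
Sulfur-containing residues here: Met1, Met14 (2).
The two groups share no amino acid, so total = 2 + 2 = 4.

4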